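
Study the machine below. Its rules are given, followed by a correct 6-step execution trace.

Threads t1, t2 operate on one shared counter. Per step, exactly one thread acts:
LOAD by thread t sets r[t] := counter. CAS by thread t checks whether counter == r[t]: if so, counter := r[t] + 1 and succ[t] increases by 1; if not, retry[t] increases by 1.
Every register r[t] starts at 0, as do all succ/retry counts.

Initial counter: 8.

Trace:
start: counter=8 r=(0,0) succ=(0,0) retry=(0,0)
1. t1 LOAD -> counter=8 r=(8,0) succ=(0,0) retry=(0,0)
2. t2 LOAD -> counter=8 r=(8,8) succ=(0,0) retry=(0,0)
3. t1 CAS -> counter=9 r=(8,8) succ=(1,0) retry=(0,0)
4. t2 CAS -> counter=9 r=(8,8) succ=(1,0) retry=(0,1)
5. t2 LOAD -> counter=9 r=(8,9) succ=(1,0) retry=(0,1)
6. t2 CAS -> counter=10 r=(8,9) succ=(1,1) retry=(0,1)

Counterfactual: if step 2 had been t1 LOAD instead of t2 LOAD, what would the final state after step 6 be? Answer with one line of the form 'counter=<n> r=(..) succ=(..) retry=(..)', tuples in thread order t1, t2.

counter=10 r=(8,9) succ=(1,1) retry=(0,1)

(re-executing from step 2 with the substitution; state before step 2: counter=8 r=(8,0) succ=(0,0) retry=(0,0))
2. t1 LOAD -> counter=8 r=(8,0) succ=(0,0) retry=(0,0)
3. t1 CAS -> counter=9 r=(8,0) succ=(1,0) retry=(0,0)
4. t2 CAS -> counter=9 r=(8,0) succ=(1,0) retry=(0,1)
5. t2 LOAD -> counter=9 r=(8,9) succ=(1,0) retry=(0,1)
6. t2 CAS -> counter=10 r=(8,9) succ=(1,1) retry=(0,1)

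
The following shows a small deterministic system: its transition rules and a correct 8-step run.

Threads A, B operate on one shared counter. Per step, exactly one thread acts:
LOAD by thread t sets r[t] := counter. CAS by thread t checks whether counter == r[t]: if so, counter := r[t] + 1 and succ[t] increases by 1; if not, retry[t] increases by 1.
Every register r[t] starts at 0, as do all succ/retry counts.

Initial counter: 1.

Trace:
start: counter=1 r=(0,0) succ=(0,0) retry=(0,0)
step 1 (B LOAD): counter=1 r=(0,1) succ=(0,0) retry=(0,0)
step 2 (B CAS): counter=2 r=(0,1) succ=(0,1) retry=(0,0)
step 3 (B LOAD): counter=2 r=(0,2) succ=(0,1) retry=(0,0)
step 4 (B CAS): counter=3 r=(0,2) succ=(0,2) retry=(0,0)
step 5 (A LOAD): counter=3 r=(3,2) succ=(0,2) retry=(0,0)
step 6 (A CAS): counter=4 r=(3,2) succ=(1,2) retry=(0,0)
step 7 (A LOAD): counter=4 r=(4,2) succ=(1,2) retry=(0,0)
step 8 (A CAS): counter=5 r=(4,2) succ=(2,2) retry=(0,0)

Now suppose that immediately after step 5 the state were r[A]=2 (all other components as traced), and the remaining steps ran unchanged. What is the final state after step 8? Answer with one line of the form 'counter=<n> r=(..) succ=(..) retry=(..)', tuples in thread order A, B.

state after step 5 := counter=3 r=(2,2) succ=(0,2) retry=(0,0)
step 6 (A CAS): counter=3 r=(2,2) succ=(0,2) retry=(1,0)
step 7 (A LOAD): counter=3 r=(3,2) succ=(0,2) retry=(1,0)
step 8 (A CAS): counter=4 r=(3,2) succ=(1,2) retry=(1,0)

counter=4 r=(3,2) succ=(1,2) retry=(1,0)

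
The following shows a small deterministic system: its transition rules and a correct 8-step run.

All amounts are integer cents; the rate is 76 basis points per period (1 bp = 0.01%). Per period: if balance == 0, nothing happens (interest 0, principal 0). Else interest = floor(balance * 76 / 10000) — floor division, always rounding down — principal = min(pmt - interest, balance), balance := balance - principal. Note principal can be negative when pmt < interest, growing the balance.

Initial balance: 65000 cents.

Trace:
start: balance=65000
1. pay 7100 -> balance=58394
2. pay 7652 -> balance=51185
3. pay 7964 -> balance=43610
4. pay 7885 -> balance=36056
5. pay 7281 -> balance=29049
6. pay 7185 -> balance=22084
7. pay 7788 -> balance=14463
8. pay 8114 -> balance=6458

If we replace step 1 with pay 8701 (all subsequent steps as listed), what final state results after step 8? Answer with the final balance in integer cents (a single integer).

4771

(re-executing from step 1 with the substitution; state before step 1: balance=65000)
1. pay 8701 -> balance=56793
2. pay 7652 -> balance=49572
3. pay 7964 -> balance=41984
4. pay 7885 -> balance=34418
5. pay 7281 -> balance=27398
6. pay 7185 -> balance=20421
7. pay 7788 -> balance=12788
8. pay 8114 -> balance=4771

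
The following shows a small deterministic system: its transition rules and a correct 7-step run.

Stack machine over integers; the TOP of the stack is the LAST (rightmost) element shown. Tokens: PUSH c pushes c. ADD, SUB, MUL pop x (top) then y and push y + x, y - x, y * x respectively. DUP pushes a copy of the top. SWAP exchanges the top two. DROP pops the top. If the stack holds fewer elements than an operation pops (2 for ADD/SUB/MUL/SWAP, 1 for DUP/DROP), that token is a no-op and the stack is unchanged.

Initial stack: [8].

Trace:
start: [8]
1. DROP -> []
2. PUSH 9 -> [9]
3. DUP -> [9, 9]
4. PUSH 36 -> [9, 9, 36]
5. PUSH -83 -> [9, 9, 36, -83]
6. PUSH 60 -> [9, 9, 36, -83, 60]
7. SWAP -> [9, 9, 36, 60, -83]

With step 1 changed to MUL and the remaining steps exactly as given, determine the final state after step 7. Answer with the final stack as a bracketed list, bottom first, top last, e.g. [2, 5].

(re-executing from step 1 with the substitution; state before step 1: [8])
1. MUL -> [8]
2. PUSH 9 -> [8, 9]
3. DUP -> [8, 9, 9]
4. PUSH 36 -> [8, 9, 9, 36]
5. PUSH -83 -> [8, 9, 9, 36, -83]
6. PUSH 60 -> [8, 9, 9, 36, -83, 60]
7. SWAP -> [8, 9, 9, 36, 60, -83]

[8, 9, 9, 36, 60, -83]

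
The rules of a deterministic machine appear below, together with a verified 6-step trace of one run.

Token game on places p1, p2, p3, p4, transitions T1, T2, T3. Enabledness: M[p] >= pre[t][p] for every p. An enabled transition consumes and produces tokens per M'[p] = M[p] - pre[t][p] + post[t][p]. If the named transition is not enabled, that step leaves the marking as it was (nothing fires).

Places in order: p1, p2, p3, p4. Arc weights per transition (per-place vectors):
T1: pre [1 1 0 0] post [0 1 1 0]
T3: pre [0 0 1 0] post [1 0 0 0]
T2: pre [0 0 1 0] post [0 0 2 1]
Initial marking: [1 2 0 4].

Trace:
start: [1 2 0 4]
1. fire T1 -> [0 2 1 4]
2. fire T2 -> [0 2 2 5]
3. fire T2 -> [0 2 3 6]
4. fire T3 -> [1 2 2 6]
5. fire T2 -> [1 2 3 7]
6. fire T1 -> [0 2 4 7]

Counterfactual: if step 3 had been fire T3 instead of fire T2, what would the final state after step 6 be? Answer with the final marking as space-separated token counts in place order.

(re-executing from step 3 with the substitution; state before step 3: [0 2 2 5])
3. fire T3 -> [1 2 1 5]
4. fire T3 -> [2 2 0 5]
5. fire T2 -> [2 2 0 5]
6. fire T1 -> [1 2 1 5]

1 2 1 5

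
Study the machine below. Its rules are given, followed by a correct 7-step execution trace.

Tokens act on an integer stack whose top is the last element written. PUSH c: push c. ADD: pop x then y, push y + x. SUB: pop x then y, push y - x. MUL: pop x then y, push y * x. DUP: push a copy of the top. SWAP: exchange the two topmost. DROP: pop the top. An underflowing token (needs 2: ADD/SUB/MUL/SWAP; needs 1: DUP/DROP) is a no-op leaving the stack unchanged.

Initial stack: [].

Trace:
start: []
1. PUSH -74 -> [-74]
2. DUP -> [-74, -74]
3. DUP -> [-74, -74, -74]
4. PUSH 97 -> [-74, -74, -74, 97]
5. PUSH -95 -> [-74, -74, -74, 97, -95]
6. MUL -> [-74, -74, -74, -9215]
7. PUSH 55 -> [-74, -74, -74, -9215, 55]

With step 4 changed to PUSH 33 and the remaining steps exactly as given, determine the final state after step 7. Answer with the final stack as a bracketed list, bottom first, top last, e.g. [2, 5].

(re-executing from step 4 with the substitution; state before step 4: [-74, -74, -74])
4. PUSH 33 -> [-74, -74, -74, 33]
5. PUSH -95 -> [-74, -74, -74, 33, -95]
6. MUL -> [-74, -74, -74, -3135]
7. PUSH 55 -> [-74, -74, -74, -3135, 55]

[-74, -74, -74, -3135, 55]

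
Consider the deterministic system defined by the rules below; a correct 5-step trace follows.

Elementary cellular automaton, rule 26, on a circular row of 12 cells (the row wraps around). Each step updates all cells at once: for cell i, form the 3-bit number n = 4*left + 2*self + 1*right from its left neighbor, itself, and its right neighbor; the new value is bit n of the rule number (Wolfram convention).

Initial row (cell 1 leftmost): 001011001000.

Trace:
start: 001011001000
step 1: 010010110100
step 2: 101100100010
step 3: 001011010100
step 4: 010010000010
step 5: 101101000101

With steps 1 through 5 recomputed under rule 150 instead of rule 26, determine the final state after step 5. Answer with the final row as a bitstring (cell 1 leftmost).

100110011001

(re-executing steps 1..5 under rule 150; state before step 1: 001011001000)
step 1: 011000111100
step 2: 100101011010
step 3: 111101000010
step 4: 011001100110
step 5: 100110011001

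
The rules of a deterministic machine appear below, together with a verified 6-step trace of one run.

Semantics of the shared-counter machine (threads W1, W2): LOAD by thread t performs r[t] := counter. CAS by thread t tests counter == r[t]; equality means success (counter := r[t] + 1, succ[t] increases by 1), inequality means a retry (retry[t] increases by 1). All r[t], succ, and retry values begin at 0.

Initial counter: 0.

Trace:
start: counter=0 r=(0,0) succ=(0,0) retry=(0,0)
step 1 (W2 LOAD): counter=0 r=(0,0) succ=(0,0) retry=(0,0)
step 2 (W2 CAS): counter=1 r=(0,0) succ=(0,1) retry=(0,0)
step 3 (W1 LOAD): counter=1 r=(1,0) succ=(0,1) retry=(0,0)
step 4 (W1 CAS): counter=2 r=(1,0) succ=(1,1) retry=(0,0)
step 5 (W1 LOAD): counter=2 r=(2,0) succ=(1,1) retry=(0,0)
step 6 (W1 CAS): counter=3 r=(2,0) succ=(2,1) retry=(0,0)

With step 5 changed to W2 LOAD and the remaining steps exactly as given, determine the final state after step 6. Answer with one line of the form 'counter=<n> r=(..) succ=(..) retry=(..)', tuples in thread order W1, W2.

counter=2 r=(1,2) succ=(1,1) retry=(1,0)

(re-executing from step 5 with the substitution; state before step 5: counter=2 r=(1,0) succ=(1,1) retry=(0,0))
step 5 (W2 LOAD): counter=2 r=(1,2) succ=(1,1) retry=(0,0)
step 6 (W1 CAS): counter=2 r=(1,2) succ=(1,1) retry=(1,0)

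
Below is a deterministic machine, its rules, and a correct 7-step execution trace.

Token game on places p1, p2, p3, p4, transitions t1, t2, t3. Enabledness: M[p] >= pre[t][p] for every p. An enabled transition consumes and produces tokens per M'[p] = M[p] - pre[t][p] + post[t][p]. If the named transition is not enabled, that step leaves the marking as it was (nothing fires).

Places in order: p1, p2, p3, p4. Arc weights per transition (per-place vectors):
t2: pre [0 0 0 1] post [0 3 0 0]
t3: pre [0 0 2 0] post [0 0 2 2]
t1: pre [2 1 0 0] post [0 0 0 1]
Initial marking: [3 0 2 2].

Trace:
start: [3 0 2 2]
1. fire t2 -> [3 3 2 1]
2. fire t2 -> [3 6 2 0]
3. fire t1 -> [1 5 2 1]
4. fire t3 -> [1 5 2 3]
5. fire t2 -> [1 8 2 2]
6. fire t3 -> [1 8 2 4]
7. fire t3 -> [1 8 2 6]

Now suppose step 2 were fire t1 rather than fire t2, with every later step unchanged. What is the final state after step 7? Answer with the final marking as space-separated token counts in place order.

(re-executing from step 2 with the substitution; state before step 2: [3 3 2 1])
2. fire t1 -> [1 2 2 2]
3. fire t1 -> [1 2 2 2]
4. fire t3 -> [1 2 2 4]
5. fire t2 -> [1 5 2 3]
6. fire t3 -> [1 5 2 5]
7. fire t3 -> [1 5 2 7]

1 5 2 7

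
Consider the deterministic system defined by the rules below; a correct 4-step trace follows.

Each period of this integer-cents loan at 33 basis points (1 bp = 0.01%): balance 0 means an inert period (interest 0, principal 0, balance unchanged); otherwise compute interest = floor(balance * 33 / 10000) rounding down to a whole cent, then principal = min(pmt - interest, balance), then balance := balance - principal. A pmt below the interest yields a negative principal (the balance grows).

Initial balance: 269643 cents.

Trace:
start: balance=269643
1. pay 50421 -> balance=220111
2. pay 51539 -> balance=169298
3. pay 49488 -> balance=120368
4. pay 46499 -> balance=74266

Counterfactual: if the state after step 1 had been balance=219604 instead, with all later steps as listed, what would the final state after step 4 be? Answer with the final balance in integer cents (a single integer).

73754

state after step 1 := balance=219604
2. pay 51539 -> balance=168789
3. pay 49488 -> balance=119858
4. pay 46499 -> balance=73754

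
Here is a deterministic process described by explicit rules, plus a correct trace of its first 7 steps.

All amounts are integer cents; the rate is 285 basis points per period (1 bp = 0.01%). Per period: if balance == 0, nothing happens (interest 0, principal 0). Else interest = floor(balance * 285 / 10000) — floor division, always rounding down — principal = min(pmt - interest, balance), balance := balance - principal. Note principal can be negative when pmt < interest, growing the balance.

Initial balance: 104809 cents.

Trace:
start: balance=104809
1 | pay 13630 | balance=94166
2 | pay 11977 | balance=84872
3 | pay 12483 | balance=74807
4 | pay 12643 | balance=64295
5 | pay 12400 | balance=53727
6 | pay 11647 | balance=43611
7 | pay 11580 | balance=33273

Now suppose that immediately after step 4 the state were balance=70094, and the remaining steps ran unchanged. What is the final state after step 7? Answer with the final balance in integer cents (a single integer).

39582

state after step 4 := balance=70094
5 | pay 12400 | balance=59691
6 | pay 11647 | balance=49745
7 | pay 11580 | balance=39582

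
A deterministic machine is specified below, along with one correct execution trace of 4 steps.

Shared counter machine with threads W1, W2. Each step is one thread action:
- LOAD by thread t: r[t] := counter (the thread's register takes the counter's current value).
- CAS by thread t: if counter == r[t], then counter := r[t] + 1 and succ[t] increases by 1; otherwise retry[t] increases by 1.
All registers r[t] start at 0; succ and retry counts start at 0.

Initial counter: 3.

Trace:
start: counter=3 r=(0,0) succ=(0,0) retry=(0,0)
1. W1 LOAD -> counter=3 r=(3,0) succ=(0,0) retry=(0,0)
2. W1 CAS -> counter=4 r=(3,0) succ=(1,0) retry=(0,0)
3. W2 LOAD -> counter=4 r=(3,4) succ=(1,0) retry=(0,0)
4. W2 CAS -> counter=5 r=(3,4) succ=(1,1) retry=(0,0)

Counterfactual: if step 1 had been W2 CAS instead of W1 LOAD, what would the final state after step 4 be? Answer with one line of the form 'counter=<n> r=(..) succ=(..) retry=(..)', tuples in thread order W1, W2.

counter=4 r=(0,3) succ=(0,1) retry=(1,1)

(re-executing from step 1 with the substitution; state before step 1: counter=3 r=(0,0) succ=(0,0) retry=(0,0))
1. W2 CAS -> counter=3 r=(0,0) succ=(0,0) retry=(0,1)
2. W1 CAS -> counter=3 r=(0,0) succ=(0,0) retry=(1,1)
3. W2 LOAD -> counter=3 r=(0,3) succ=(0,0) retry=(1,1)
4. W2 CAS -> counter=4 r=(0,3) succ=(0,1) retry=(1,1)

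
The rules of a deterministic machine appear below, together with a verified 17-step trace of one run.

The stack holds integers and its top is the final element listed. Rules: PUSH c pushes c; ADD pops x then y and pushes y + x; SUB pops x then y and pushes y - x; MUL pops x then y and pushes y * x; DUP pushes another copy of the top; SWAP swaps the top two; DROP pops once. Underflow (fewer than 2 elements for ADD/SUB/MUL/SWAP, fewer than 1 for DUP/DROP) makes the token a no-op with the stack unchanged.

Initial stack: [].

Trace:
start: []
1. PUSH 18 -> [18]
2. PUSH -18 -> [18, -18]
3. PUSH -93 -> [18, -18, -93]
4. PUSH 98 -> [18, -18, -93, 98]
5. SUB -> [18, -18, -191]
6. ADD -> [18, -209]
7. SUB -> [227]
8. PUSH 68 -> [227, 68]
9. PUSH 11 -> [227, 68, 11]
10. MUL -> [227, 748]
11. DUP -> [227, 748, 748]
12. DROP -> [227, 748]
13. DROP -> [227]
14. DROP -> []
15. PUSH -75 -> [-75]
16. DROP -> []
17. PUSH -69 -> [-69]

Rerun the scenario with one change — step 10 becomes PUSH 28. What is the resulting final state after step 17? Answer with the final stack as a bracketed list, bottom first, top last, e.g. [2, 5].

[227, 68, -69]

(re-executing from step 10 with the substitution; state before step 10: [227, 68, 11])
10. PUSH 28 -> [227, 68, 11, 28]
11. DUP -> [227, 68, 11, 28, 28]
12. DROP -> [227, 68, 11, 28]
13. DROP -> [227, 68, 11]
14. DROP -> [227, 68]
15. PUSH -75 -> [227, 68, -75]
16. DROP -> [227, 68]
17. PUSH -69 -> [227, 68, -69]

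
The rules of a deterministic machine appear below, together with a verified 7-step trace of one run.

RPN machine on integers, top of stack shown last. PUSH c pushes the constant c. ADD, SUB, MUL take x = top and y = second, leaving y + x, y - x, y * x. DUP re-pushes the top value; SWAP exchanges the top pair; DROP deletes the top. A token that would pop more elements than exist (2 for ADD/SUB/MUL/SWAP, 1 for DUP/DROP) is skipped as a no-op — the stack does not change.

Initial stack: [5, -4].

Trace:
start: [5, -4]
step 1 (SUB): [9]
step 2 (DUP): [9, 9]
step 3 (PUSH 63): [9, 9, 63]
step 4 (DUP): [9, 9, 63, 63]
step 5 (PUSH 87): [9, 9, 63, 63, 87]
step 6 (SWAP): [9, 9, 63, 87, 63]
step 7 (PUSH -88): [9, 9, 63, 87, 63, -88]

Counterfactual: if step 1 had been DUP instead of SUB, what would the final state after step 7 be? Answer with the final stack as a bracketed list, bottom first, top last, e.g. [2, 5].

(re-executing from step 1 with the substitution; state before step 1: [5, -4])
step 1 (DUP): [5, -4, -4]
step 2 (DUP): [5, -4, -4, -4]
step 3 (PUSH 63): [5, -4, -4, -4, 63]
step 4 (DUP): [5, -4, -4, -4, 63, 63]
step 5 (PUSH 87): [5, -4, -4, -4, 63, 63, 87]
step 6 (SWAP): [5, -4, -4, -4, 63, 87, 63]
step 7 (PUSH -88): [5, -4, -4, -4, 63, 87, 63, -88]

[5, -4, -4, -4, 63, 87, 63, -88]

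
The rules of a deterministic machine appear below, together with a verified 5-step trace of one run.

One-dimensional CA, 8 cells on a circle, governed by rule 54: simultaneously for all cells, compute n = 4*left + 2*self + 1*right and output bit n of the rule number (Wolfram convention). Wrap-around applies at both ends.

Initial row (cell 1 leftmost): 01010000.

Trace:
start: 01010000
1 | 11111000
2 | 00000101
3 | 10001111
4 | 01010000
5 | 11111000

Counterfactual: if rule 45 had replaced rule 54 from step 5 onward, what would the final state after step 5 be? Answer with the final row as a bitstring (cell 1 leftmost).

(re-executing step 5 under rule 45; state before step 5: 01010000)
5 | 01110111

01110111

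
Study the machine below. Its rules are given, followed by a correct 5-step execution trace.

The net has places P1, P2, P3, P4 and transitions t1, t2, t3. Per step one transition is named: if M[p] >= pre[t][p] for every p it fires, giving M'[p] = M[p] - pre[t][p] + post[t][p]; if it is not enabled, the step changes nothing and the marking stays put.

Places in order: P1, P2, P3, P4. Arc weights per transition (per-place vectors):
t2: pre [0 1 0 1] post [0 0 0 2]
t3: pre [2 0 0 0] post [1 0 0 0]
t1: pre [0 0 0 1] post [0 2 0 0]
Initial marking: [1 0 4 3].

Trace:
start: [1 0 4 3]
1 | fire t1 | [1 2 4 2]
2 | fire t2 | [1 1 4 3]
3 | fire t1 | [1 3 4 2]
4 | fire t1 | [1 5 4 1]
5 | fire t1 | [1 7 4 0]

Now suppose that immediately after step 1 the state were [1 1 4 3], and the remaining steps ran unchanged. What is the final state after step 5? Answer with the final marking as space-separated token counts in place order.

state after step 1 := [1 1 4 3]
2 | fire t2 | [1 0 4 4]
3 | fire t1 | [1 2 4 3]
4 | fire t1 | [1 4 4 2]
5 | fire t1 | [1 6 4 1]

1 6 4 1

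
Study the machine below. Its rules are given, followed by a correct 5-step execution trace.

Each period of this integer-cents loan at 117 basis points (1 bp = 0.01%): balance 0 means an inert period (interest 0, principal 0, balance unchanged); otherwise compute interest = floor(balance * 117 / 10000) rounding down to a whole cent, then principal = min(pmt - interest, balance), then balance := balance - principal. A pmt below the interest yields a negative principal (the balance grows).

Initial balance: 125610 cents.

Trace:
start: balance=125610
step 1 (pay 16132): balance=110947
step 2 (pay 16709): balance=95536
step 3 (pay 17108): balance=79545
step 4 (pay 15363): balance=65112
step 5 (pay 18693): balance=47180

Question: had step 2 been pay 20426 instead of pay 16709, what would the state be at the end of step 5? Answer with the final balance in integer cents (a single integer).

(re-executing from step 2 with the substitution; state before step 2: balance=110947)
step 2 (pay 20426): balance=91819
step 3 (pay 17108): balance=75785
step 4 (pay 15363): balance=61308
step 5 (pay 18693): balance=43332

43332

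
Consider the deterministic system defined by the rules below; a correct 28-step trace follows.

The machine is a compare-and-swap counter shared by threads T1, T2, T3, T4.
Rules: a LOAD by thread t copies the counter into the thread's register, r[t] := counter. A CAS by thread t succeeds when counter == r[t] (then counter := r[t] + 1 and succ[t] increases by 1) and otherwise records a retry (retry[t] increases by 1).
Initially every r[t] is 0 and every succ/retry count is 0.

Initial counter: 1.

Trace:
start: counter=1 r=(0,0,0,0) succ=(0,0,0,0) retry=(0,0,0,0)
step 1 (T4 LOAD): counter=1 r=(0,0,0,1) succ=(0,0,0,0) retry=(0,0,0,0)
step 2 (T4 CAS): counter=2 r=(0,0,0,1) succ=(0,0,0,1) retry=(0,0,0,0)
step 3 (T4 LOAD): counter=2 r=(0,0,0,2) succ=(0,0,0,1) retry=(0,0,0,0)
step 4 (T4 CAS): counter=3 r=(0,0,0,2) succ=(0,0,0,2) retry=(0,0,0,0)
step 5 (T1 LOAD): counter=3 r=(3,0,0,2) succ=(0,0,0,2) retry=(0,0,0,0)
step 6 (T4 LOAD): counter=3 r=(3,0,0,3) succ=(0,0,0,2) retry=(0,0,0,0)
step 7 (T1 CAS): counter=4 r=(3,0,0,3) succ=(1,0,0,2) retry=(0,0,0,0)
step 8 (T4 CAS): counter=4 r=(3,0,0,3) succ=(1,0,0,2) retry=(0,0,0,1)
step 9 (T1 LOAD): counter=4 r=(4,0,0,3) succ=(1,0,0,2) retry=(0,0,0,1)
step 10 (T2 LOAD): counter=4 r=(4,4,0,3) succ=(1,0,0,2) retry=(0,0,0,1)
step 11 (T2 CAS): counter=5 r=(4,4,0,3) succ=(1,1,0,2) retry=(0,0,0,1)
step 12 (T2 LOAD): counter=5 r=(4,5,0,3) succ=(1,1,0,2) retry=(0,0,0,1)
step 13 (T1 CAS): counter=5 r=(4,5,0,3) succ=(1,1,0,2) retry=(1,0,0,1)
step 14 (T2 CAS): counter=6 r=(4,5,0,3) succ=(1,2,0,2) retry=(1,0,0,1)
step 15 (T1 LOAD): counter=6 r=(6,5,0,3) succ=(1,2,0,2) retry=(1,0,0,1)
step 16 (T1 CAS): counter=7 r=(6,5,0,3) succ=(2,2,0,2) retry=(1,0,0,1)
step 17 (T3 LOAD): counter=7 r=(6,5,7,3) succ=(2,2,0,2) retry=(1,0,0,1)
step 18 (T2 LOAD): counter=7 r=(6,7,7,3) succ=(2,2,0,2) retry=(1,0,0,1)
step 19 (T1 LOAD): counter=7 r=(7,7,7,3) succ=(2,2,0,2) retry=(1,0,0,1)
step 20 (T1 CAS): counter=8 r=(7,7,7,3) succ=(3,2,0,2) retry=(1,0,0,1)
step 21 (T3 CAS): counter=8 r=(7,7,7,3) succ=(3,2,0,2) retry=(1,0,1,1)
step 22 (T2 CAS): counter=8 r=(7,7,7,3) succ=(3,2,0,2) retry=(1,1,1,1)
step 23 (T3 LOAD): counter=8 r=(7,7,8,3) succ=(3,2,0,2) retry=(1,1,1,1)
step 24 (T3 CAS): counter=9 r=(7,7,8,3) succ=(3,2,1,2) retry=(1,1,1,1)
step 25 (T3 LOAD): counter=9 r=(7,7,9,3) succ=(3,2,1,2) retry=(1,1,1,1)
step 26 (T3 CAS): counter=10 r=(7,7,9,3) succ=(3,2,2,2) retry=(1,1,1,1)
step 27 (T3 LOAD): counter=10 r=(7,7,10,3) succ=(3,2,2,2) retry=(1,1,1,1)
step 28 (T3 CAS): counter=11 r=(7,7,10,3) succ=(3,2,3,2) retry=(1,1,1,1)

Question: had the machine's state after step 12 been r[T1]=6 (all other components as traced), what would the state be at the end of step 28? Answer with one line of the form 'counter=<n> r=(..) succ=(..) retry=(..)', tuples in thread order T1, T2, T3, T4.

counter=11 r=(7,7,10,3) succ=(3,2,3,2) retry=(1,1,1,1)

state after step 12 := counter=5 r=(6,5,0,3) succ=(1,1,0,2) retry=(0,0,0,1)
step 13 (T1 CAS): counter=5 r=(6,5,0,3) succ=(1,1,0,2) retry=(1,0,0,1)
step 14 (T2 CAS): counter=6 r=(6,5,0,3) succ=(1,2,0,2) retry=(1,0,0,1)
step 15 (T1 LOAD): counter=6 r=(6,5,0,3) succ=(1,2,0,2) retry=(1,0,0,1)
step 16 (T1 CAS): counter=7 r=(6,5,0,3) succ=(2,2,0,2) retry=(1,0,0,1)
step 17 (T3 LOAD): counter=7 r=(6,5,7,3) succ=(2,2,0,2) retry=(1,0,0,1)
step 18 (T2 LOAD): counter=7 r=(6,7,7,3) succ=(2,2,0,2) retry=(1,0,0,1)
step 19 (T1 LOAD): counter=7 r=(7,7,7,3) succ=(2,2,0,2) retry=(1,0,0,1)
step 20 (T1 CAS): counter=8 r=(7,7,7,3) succ=(3,2,0,2) retry=(1,0,0,1)
step 21 (T3 CAS): counter=8 r=(7,7,7,3) succ=(3,2,0,2) retry=(1,0,1,1)
step 22 (T2 CAS): counter=8 r=(7,7,7,3) succ=(3,2,0,2) retry=(1,1,1,1)
step 23 (T3 LOAD): counter=8 r=(7,7,8,3) succ=(3,2,0,2) retry=(1,1,1,1)
step 24 (T3 CAS): counter=9 r=(7,7,8,3) succ=(3,2,1,2) retry=(1,1,1,1)
step 25 (T3 LOAD): counter=9 r=(7,7,9,3) succ=(3,2,1,2) retry=(1,1,1,1)
step 26 (T3 CAS): counter=10 r=(7,7,9,3) succ=(3,2,2,2) retry=(1,1,1,1)
step 27 (T3 LOAD): counter=10 r=(7,7,10,3) succ=(3,2,2,2) retry=(1,1,1,1)
step 28 (T3 CAS): counter=11 r=(7,7,10,3) succ=(3,2,3,2) retry=(1,1,1,1)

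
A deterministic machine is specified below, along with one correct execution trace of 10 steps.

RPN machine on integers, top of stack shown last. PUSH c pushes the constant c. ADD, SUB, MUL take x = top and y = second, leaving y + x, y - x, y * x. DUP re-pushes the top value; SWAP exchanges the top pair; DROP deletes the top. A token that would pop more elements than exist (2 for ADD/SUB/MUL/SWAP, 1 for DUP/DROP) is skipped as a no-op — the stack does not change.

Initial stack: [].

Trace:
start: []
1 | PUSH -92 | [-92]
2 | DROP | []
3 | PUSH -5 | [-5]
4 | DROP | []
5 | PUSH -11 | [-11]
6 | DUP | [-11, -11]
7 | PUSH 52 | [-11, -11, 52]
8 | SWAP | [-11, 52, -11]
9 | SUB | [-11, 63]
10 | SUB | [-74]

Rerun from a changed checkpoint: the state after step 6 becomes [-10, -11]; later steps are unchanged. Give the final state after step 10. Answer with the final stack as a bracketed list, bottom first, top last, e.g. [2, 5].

[-73]

state after step 6 := [-10, -11]
7 | PUSH 52 | [-10, -11, 52]
8 | SWAP | [-10, 52, -11]
9 | SUB | [-10, 63]
10 | SUB | [-73]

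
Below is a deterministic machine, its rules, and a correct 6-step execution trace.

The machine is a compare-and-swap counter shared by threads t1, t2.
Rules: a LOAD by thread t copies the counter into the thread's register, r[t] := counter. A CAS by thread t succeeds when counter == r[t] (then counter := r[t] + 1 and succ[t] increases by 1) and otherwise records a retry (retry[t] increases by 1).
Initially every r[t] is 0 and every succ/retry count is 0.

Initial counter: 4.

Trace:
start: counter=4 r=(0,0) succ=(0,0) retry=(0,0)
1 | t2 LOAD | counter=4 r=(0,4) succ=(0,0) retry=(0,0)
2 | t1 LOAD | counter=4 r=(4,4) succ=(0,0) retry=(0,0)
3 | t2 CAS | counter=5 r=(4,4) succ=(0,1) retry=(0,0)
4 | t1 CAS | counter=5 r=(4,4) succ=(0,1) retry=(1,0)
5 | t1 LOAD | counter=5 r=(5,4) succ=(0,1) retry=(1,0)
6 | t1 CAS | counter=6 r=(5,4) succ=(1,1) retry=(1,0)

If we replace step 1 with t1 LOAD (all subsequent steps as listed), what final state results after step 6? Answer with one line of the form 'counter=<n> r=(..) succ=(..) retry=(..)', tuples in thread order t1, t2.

(re-executing from step 1 with the substitution; state before step 1: counter=4 r=(0,0) succ=(0,0) retry=(0,0))
1 | t1 LOAD | counter=4 r=(4,0) succ=(0,0) retry=(0,0)
2 | t1 LOAD | counter=4 r=(4,0) succ=(0,0) retry=(0,0)
3 | t2 CAS | counter=4 r=(4,0) succ=(0,0) retry=(0,1)
4 | t1 CAS | counter=5 r=(4,0) succ=(1,0) retry=(0,1)
5 | t1 LOAD | counter=5 r=(5,0) succ=(1,0) retry=(0,1)
6 | t1 CAS | counter=6 r=(5,0) succ=(2,0) retry=(0,1)

counter=6 r=(5,0) succ=(2,0) retry=(0,1)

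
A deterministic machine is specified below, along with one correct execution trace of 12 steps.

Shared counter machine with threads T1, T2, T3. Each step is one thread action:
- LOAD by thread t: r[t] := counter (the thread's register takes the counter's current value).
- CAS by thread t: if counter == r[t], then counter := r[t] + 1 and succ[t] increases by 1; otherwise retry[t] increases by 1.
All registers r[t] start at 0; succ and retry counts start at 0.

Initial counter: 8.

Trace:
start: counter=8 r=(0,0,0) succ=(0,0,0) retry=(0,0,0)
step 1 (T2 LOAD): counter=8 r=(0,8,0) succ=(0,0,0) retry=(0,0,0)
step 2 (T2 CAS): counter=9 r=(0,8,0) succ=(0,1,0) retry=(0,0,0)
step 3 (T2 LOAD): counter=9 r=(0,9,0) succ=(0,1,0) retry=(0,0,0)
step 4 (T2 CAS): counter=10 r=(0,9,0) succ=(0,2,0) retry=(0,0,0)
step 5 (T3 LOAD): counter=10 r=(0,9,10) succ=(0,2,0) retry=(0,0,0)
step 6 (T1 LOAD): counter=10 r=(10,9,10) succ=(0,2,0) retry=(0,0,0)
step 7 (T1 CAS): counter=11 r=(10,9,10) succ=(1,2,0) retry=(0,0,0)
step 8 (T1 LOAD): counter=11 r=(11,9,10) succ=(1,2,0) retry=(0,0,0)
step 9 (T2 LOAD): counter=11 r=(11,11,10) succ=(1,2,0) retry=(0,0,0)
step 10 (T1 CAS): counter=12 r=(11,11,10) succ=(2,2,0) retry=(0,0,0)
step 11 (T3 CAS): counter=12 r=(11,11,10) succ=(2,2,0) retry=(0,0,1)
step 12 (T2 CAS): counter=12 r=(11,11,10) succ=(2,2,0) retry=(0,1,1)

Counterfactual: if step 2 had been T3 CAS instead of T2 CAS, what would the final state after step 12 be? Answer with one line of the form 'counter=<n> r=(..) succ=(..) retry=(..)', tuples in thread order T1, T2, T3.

counter=11 r=(10,10,9) succ=(2,1,0) retry=(0,1,2)

(re-executing from step 2 with the substitution; state before step 2: counter=8 r=(0,8,0) succ=(0,0,0) retry=(0,0,0))
step 2 (T3 CAS): counter=8 r=(0,8,0) succ=(0,0,0) retry=(0,0,1)
step 3 (T2 LOAD): counter=8 r=(0,8,0) succ=(0,0,0) retry=(0,0,1)
step 4 (T2 CAS): counter=9 r=(0,8,0) succ=(0,1,0) retry=(0,0,1)
step 5 (T3 LOAD): counter=9 r=(0,8,9) succ=(0,1,0) retry=(0,0,1)
step 6 (T1 LOAD): counter=9 r=(9,8,9) succ=(0,1,0) retry=(0,0,1)
step 7 (T1 CAS): counter=10 r=(9,8,9) succ=(1,1,0) retry=(0,0,1)
step 8 (T1 LOAD): counter=10 r=(10,8,9) succ=(1,1,0) retry=(0,0,1)
step 9 (T2 LOAD): counter=10 r=(10,10,9) succ=(1,1,0) retry=(0,0,1)
step 10 (T1 CAS): counter=11 r=(10,10,9) succ=(2,1,0) retry=(0,0,1)
step 11 (T3 CAS): counter=11 r=(10,10,9) succ=(2,1,0) retry=(0,0,2)
step 12 (T2 CAS): counter=11 r=(10,10,9) succ=(2,1,0) retry=(0,1,2)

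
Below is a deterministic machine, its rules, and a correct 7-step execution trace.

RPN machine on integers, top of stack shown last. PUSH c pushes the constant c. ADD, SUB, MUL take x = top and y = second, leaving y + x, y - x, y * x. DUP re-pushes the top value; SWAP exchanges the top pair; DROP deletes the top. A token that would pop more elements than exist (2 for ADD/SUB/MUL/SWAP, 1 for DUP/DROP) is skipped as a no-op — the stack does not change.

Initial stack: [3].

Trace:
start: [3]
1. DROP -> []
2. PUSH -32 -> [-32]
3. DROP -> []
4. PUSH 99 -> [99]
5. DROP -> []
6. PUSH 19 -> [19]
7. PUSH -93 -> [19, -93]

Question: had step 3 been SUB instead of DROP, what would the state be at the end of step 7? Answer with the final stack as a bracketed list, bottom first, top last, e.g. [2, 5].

[-32, 19, -93]

(re-executing from step 3 with the substitution; state before step 3: [-32])
3. SUB -> [-32]
4. PUSH 99 -> [-32, 99]
5. DROP -> [-32]
6. PUSH 19 -> [-32, 19]
7. PUSH -93 -> [-32, 19, -93]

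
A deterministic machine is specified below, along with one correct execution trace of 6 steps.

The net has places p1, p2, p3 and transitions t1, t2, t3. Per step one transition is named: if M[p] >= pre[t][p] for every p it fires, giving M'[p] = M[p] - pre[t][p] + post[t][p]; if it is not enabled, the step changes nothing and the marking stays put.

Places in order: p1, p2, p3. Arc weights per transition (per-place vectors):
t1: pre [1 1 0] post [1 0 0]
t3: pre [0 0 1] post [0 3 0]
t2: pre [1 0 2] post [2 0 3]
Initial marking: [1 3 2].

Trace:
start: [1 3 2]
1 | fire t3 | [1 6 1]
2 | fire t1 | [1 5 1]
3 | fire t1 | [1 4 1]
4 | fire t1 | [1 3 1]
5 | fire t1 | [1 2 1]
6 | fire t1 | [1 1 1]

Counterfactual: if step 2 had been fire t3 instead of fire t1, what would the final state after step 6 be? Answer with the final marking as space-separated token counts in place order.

(re-executing from step 2 with the substitution; state before step 2: [1 6 1])
2 | fire t3 | [1 9 0]
3 | fire t1 | [1 8 0]
4 | fire t1 | [1 7 0]
5 | fire t1 | [1 6 0]
6 | fire t1 | [1 5 0]

1 5 0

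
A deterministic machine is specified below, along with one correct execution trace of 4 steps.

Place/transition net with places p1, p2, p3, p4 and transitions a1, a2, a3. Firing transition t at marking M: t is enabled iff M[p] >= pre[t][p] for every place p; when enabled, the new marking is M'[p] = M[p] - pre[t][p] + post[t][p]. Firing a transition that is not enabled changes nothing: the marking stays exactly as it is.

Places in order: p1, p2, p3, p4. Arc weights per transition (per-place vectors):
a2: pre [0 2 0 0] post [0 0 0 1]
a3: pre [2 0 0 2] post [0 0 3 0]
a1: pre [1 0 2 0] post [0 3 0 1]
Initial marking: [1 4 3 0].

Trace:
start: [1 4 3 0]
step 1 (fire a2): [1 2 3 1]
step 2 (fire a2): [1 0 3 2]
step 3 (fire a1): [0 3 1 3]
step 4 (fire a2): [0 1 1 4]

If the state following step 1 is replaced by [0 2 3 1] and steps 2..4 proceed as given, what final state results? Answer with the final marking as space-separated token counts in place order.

0 0 3 2

state after step 1 := [0 2 3 1]
step 2 (fire a2): [0 0 3 2]
step 3 (fire a1): [0 0 3 2]
step 4 (fire a2): [0 0 3 2]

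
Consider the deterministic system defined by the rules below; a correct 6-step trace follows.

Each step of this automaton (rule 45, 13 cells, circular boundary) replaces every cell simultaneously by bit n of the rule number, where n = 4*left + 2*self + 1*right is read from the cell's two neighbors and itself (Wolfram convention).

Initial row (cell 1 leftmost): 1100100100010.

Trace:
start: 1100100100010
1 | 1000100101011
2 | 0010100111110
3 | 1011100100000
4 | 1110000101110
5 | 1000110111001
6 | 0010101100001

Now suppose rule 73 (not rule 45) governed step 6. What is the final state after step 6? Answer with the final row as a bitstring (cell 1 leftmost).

1010110101001

(re-executing step 6 under rule 73; state before step 6: 1000110111001)
6 | 1010110101001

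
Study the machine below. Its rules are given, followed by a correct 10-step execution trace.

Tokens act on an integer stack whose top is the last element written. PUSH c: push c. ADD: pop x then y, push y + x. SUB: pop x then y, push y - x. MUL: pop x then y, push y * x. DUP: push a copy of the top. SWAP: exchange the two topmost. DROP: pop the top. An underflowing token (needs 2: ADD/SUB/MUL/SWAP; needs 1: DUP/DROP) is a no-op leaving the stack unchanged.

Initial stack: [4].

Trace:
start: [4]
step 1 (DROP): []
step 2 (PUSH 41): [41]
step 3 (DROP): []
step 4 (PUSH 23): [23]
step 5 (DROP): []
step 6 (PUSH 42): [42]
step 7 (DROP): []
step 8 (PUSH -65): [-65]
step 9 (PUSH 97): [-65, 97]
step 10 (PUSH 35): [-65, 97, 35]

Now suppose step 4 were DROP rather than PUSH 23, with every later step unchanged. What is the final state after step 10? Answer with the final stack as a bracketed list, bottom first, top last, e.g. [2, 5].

(re-executing from step 4 with the substitution; state before step 4: [])
step 4 (DROP): []
step 5 (DROP): []
step 6 (PUSH 42): [42]
step 7 (DROP): []
step 8 (PUSH -65): [-65]
step 9 (PUSH 97): [-65, 97]
step 10 (PUSH 35): [-65, 97, 35]

[-65, 97, 35]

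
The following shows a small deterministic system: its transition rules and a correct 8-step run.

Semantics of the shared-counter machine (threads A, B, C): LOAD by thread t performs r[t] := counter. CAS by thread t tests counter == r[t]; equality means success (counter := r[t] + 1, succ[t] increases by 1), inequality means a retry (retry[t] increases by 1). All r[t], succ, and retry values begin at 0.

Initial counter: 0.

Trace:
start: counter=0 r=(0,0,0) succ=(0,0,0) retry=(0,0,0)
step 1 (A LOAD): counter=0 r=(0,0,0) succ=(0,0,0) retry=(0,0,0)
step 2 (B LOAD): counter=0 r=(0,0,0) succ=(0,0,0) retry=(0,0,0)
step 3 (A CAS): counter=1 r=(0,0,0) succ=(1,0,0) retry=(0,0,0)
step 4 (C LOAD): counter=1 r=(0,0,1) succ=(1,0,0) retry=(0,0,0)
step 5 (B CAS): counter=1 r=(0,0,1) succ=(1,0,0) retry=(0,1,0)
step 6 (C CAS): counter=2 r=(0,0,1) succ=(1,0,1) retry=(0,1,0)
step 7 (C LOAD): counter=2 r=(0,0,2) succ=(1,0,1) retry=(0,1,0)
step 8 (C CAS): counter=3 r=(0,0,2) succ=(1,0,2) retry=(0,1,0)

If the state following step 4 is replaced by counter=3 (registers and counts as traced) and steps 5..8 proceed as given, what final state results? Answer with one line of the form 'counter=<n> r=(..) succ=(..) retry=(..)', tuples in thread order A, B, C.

state after step 4 := counter=3 r=(0,0,1) succ=(1,0,0) retry=(0,0,0)
step 5 (B CAS): counter=3 r=(0,0,1) succ=(1,0,0) retry=(0,1,0)
step 6 (C CAS): counter=3 r=(0,0,1) succ=(1,0,0) retry=(0,1,1)
step 7 (C LOAD): counter=3 r=(0,0,3) succ=(1,0,0) retry=(0,1,1)
step 8 (C CAS): counter=4 r=(0,0,3) succ=(1,0,1) retry=(0,1,1)

counter=4 r=(0,0,3) succ=(1,0,1) retry=(0,1,1)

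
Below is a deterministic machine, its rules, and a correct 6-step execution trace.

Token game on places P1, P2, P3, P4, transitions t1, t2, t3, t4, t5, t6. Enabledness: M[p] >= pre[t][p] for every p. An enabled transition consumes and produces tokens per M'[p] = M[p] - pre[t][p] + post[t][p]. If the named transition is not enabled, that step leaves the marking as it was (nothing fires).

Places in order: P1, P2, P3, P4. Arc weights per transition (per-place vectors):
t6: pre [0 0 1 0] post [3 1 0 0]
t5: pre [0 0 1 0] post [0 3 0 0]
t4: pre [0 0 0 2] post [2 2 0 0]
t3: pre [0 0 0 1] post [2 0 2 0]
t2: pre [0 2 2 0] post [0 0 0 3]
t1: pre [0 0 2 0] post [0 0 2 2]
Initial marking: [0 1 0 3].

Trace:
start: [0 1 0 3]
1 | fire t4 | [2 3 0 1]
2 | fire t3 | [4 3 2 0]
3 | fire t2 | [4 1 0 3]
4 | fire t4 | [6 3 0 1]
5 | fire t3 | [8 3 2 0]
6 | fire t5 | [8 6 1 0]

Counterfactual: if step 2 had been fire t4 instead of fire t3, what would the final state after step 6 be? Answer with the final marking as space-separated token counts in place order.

(re-executing from step 2 with the substitution; state before step 2: [2 3 0 1])
2 | fire t4 | [2 3 0 1]
3 | fire t2 | [2 3 0 1]
4 | fire t4 | [2 3 0 1]
5 | fire t3 | [4 3 2 0]
6 | fire t5 | [4 6 1 0]

4 6 1 0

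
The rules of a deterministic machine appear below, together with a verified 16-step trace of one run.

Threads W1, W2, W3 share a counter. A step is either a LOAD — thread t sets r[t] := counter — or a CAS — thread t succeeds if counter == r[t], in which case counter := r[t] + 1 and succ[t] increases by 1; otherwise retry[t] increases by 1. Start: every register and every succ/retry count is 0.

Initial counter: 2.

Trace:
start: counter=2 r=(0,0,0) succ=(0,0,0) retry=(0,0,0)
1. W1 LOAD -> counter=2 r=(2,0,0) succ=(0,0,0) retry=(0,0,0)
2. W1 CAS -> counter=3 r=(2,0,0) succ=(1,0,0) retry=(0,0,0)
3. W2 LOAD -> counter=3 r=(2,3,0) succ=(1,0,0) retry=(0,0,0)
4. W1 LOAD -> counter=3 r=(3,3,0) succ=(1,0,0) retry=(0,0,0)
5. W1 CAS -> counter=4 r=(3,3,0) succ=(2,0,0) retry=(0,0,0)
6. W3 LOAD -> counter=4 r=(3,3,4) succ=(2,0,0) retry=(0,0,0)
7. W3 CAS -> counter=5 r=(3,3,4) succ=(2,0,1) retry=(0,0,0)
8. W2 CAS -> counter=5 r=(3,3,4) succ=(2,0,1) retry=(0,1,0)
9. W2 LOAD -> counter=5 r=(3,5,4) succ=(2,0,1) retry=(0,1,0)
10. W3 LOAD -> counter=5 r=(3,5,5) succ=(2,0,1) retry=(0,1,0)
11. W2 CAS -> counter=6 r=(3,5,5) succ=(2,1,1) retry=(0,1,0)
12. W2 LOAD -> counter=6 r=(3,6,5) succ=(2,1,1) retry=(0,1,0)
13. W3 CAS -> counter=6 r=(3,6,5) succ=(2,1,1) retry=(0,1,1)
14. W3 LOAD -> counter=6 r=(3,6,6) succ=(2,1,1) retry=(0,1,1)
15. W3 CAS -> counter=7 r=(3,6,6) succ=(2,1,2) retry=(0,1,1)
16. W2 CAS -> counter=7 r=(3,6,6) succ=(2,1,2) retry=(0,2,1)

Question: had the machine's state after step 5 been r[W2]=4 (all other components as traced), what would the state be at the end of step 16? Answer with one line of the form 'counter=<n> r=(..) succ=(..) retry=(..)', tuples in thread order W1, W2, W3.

state after step 5 := counter=4 r=(3,4,0) succ=(2,0,0) retry=(0,0,0)
6. W3 LOAD -> counter=4 r=(3,4,4) succ=(2,0,0) retry=(0,0,0)
7. W3 CAS -> counter=5 r=(3,4,4) succ=(2,0,1) retry=(0,0,0)
8. W2 CAS -> counter=5 r=(3,4,4) succ=(2,0,1) retry=(0,1,0)
9. W2 LOAD -> counter=5 r=(3,5,4) succ=(2,0,1) retry=(0,1,0)
10. W3 LOAD -> counter=5 r=(3,5,5) succ=(2,0,1) retry=(0,1,0)
11. W2 CAS -> counter=6 r=(3,5,5) succ=(2,1,1) retry=(0,1,0)
12. W2 LOAD -> counter=6 r=(3,6,5) succ=(2,1,1) retry=(0,1,0)
13. W3 CAS -> counter=6 r=(3,6,5) succ=(2,1,1) retry=(0,1,1)
14. W3 LOAD -> counter=6 r=(3,6,6) succ=(2,1,1) retry=(0,1,1)
15. W3 CAS -> counter=7 r=(3,6,6) succ=(2,1,2) retry=(0,1,1)
16. W2 CAS -> counter=7 r=(3,6,6) succ=(2,1,2) retry=(0,2,1)

counter=7 r=(3,6,6) succ=(2,1,2) retry=(0,2,1)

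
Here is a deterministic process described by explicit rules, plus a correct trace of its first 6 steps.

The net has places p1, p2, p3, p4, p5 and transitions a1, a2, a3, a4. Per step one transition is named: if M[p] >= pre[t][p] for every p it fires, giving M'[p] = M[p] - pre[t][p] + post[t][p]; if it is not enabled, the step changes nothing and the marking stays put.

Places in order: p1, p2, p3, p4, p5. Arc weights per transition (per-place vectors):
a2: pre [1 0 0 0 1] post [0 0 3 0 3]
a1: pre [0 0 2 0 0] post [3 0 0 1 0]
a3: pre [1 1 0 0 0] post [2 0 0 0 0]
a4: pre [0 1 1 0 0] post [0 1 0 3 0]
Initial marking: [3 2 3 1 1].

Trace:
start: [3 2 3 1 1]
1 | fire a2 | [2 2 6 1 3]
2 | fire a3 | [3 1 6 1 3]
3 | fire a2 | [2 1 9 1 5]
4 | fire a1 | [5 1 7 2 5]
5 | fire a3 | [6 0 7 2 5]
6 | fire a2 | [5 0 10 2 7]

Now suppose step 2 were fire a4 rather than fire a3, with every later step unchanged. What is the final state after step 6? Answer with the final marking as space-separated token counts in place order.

4 1 9 5 7

(re-executing from step 2 with the substitution; state before step 2: [2 2 6 1 3])
2 | fire a4 | [2 2 5 4 3]
3 | fire a2 | [1 2 8 4 5]
4 | fire a1 | [4 2 6 5 5]
5 | fire a3 | [5 1 6 5 5]
6 | fire a2 | [4 1 9 5 7]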